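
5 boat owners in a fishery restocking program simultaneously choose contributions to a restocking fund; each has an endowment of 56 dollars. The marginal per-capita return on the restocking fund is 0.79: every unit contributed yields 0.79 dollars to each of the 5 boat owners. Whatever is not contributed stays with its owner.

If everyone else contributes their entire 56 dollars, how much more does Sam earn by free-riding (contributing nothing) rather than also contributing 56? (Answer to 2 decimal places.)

11.76 dollars

Switching from a contribution of 56 to 0 lets Sam keep an extra 56 dollars, but lowers the restocking fund by 56, which costs Sam their own share of that drop: 0.79 × 56 = 44.24.
Net gain = 56 − 44.24 = 11.76. The private return per contributed unit (0.79) is below 1, so free-riding is indeed the best response regardless of what the others do.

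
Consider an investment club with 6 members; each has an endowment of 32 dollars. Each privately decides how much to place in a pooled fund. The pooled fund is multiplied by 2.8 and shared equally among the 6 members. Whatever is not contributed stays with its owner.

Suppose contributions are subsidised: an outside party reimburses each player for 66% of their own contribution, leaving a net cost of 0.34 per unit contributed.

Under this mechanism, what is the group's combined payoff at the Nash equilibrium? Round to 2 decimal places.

664.32 dollars

Under the mechanism each unit contributed yields (2.8/6) / 0.34 = 1.3725 back to its contributor per unit of net cost, which exceeds 1, making full contribution the dominant choice for everyone.
At the Nash equilibrium everyone contributes 32. Group total payoff = 6 × (32 × 0.66 + 2.8 × 32) = 664.32.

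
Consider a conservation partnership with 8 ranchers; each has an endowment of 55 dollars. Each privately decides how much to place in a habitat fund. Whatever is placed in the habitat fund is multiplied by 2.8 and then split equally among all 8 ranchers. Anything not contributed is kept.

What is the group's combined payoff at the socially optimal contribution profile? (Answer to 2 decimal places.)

Each contributed unit returns 2.800 to the group as a whole (0.3500 to each of 8 players), which exceeds 1, so the social optimum is full contribution: group total = 2.800 × 440 = 1232.00.

1232.00 dollars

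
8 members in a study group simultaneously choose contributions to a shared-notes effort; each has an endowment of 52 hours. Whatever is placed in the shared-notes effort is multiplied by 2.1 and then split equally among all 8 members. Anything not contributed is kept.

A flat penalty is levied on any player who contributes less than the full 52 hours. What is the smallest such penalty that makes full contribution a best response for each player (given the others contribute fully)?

Given the others contribute fully, the best deviation is to contribute 0 (any partial contribution still incurs the fine and gives up units whose private return 0.2625 is below 1).
Deviating from 52 to 0 saves 52 hours but forfeits the deviator's share of the drop in the shared-notes effort: 2.1/8 × 52 = 13.65.
So the deviation gain is 52 − 13.65 = 38.35, and the fine must be at least 38.35 hours to wipe it out.

38.35 hours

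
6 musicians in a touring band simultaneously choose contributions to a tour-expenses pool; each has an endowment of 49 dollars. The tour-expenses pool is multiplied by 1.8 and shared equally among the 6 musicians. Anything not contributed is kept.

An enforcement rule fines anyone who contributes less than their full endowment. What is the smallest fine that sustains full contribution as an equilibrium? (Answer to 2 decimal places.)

34.30 dollars

Given the others contribute fully, the best deviation is to contribute 0 (any partial contribution still incurs the fine and gives up units whose private return 0.3000 is below 1).
Deviating from 49 to 0 saves 49 dollars but forfeits the deviator's share of the drop in the tour-expenses pool: 1.8/6 × 49 = 14.70.
So the deviation gain is 49 − 14.70 = 34.30, and the fine must be at least 34.30 dollars to wipe it out.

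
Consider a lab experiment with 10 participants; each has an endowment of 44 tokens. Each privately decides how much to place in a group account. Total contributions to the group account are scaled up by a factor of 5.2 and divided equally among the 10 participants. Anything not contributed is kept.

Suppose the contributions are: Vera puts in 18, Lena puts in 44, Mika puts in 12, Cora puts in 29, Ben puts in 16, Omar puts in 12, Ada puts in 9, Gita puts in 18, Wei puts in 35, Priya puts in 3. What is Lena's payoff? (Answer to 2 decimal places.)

101.92 tokens

Total contributed: 18 + 44 + 12 + 29 + 16 + 12 + 9 + 18 + 35 + 3 = 196.
Each receives 5.2 × 196 / 10 = 101.92 from the group account.
Lena keeps 44 − 44 = 0, so Lena's payoff is 0 + 101.92 = 101.92.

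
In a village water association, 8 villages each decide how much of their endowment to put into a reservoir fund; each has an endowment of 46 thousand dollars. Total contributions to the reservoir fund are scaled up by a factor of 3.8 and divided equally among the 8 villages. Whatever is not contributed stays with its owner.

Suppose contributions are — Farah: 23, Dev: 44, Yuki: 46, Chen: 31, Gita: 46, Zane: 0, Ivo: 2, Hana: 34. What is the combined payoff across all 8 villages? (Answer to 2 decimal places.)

Total contributed: 23 + 44 + 46 + 31 + 46 + 0 + 2 + 34 = 226; total kept: 8 × 46 − 226 = 142.
The reservoir fund pays out 3.8 × 226 = 858.80 in aggregate.
Group total = 142 + 858.80 = 1000.80.

1000.80 thousand dollars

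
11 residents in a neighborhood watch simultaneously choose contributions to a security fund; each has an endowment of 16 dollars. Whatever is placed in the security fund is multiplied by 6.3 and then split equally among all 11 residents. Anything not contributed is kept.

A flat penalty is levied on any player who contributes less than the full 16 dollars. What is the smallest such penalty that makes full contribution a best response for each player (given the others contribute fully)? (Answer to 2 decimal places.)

Given the others contribute fully, the best deviation is to contribute 0 (any partial contribution still incurs the fine and gives up units whose private return 0.5727 is below 1).
Deviating from 16 to 0 saves 16 dollars but forfeits the deviator's share of the drop in the security fund: 6.3/11 × 16 = 9.16.
So the deviation gain is 16 − 9.16 = 6.84, and the fine must be at least 6.84 dollars to wipe it out.

6.84 dollars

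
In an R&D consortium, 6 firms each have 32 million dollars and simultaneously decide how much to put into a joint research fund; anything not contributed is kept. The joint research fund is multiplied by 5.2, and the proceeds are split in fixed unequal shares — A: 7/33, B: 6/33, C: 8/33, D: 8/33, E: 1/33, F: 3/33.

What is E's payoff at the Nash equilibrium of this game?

47.13 million dollars

Each unit j contributes comes back to j as 5.2 × (j's share), so j prefers to contribute only if that share exceeds 1/5.2 = 0.1923; otherwise keeping the unit dominates.
A, C and D clear that bar, contributing 32 each; the remaining 3 contribute 0. Total contributed: 96.
E keeps 32 and receives 5.2 × 96 × 1/33 = 15.13 from the joint research fund, for a payoff of 47.13.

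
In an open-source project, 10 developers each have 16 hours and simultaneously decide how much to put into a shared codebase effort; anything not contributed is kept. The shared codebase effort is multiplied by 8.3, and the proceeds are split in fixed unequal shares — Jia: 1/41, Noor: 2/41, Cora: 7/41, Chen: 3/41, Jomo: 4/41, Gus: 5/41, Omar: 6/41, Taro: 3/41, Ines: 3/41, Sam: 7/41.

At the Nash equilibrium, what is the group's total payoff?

627.20 hours

Player j's private return per contributed unit is 8.3 × (j's share). Contributing is weakly dominant for j when that share is at least 1/8.3 = 0.1205, and contributing 0 is dominant otherwise.
Cora, Gus, Omar and Sam clear that bar, contributing 16 each; the remaining 6 contribute 0. Total contributed: 64.
The shared codebase effort pays out 8.3 × 64 = 531.20 in total (split across the unequal shares, but the aggregate is all that matters for the group sum).
The 6 free-riders keep 16 each, adding 96. Group total = 96 + 531.20 = 627.20.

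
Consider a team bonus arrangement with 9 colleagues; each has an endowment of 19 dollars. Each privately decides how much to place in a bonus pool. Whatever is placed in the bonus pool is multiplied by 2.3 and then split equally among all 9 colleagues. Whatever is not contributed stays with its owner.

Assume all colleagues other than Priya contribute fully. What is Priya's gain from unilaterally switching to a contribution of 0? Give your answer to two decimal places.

14.14 dollars

Switching from a contribution of 19 to 0 lets Priya keep an extra 19 dollars, but lowers the bonus pool by 19, which costs Priya their own share of that drop: 2.3/9 × 19 = 4.86.
Net gain = 19 − 4.86 = 14.14. The private return per contributed unit (0.2556) is below 1, so free-riding is indeed the best response regardless of what the others do.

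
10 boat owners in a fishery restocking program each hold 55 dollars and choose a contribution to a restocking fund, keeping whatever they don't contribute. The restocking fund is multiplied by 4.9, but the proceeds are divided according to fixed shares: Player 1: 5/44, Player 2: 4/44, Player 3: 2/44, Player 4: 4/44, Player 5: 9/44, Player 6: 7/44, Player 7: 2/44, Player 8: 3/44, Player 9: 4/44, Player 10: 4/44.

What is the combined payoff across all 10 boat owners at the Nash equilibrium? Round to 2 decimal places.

For player j, contributing a unit is worthwhile iff 4.9 × (j's share) ≥ 1, i.e. iff j's share is at least 0.2041.
The only share above 0.2041 is Player 5's 9/44, contributing 55; the remaining 9 contribute 0. Total contributed: 55.
The restocking fund pays out 4.9 × 55 = 269.50 in total (split across the unequal shares, but the aggregate is all that matters for the group sum).
The 9 free-riders keep 55 each, adding 495. Group total = 495 + 269.50 = 764.50.

764.50 dollars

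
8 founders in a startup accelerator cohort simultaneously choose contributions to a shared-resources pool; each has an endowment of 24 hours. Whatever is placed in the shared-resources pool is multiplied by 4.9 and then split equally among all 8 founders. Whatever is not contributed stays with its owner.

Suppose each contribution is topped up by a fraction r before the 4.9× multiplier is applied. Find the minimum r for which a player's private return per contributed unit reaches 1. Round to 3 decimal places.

With matching at rate r, one contributed unit becomes (1 + r) in the shared-resources pool and returns 4.9 × (1 + r) / 8 to the contributor.
Setting this equal to 1: 1 + r = 8/4.9 = 1.6327.
So the minimum matching rate is r = 1.6327 − 1 = 0.633.

0.633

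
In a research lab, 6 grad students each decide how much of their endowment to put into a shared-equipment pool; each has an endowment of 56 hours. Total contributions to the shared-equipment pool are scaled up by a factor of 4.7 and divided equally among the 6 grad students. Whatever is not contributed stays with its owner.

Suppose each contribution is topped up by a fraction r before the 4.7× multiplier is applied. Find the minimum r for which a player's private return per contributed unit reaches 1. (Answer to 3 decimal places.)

With matching at rate r, one contributed unit becomes (1 + r) in the shared-equipment pool and returns 4.7 × (1 + r) / 6 to the contributor.
Setting this equal to 1: 1 + r = 6/4.7 = 1.2766.
So the minimum matching rate is r = 1.2766 − 1 = 0.277.

0.277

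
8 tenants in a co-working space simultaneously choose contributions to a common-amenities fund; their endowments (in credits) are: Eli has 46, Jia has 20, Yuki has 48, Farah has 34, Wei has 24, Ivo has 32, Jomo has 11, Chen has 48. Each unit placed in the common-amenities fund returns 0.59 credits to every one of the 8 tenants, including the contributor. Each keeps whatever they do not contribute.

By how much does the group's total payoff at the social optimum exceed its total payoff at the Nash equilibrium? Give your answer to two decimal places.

The private return per contributed unit is 0.59 < 1 for everyone, so the Nash equilibrium is zero contribution and the group total is Σ E_j = 46 + 20 + 48 + 34 + 24 + 32 + 11 + 48 = 263.
Each contributed unit returns 4.720 to the group, so the social optimum is full contribution by everyone: group total = 4.720 × 263 = 1241.36.
Efficiency loss = (4.720 − 1) × 263 = 978.36.

978.36 credits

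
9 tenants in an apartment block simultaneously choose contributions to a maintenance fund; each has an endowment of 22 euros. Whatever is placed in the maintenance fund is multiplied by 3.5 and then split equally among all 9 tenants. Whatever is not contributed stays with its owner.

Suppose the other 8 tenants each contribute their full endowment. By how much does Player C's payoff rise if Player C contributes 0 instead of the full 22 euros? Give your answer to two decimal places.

13.44 euros

Switching from a contribution of 22 to 0 lets Player C keep an extra 22 euros, but lowers the maintenance fund by 22, which costs Player C their own share of that drop: 3.5/9 × 22 = 8.56.
Net gain = 22 − 8.56 = 13.44. The private return per contributed unit (0.3889) is below 1, so free-riding is indeed the best response regardless of what the others do.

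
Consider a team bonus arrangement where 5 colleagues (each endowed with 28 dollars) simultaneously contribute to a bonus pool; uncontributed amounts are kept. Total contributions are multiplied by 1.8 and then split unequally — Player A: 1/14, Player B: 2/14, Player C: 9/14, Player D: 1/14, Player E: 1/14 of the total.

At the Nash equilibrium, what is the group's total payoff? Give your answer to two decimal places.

A player with share s gets back 1.8·s per unit contributed, so full contribution is dominant for anyone with s > 1/1.8 = 0.5556 and zero contribution is dominant for anyone below.
Player C alone (share 9/14) is above the threshold, contributing 28; the remaining 4 contribute 0. Total contributed: 28.
The bonus pool pays out 1.8 × 28 = 50.40 in total (split across the unequal shares, but the aggregate is all that matters for the group sum).
The 4 free-riders keep 28 each, adding 112. Group total = 112 + 50.40 = 162.40.

162.40 dollars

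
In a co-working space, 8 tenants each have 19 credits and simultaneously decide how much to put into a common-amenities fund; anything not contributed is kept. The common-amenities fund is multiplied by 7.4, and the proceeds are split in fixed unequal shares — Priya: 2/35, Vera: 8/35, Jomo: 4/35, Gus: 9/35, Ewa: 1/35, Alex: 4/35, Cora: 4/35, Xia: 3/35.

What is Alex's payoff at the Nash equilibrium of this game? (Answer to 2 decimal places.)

For player j, contributing a unit is worthwhile iff 7.4 × (j's share) ≥ 1, i.e. iff j's share is at least 0.1351.
Vera and Gus are above the threshold, contributing 19 each; the remaining 6 contribute 0. Total contributed: 38.
Alex keeps 19 and receives 7.4 × 38 × 4/35 = 32.14 from the common-amenities fund, for a payoff of 51.14.

51.14 credits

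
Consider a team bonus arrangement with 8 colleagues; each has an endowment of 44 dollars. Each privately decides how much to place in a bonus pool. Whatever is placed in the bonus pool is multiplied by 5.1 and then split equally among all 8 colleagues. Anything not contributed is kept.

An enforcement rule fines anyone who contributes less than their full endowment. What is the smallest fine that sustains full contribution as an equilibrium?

Given the others contribute fully, the best deviation is to contribute 0 (any partial contribution still incurs the fine and gives up units whose private return 0.6375 is below 1).
Deviating from 44 to 0 saves 44 dollars but forfeits the deviator's share of the drop in the bonus pool: 5.1/8 × 44 = 28.05.
So the deviation gain is 44 − 28.05 = 15.95, and the fine must be at least 15.95 dollars to wipe it out.

15.95 dollars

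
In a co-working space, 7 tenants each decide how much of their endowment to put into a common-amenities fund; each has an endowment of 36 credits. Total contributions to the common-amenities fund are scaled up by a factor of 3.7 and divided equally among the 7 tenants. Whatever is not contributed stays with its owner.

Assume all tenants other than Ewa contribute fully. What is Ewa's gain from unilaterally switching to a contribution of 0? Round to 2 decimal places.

16.97 credits

Switching from a contribution of 36 to 0 lets Ewa keep an extra 36 credits, but lowers the common-amenities fund by 36, which costs Ewa their own share of that drop: 3.7/7 × 36 = 19.03.
Net gain = 36 − 19.03 = 16.97. The private return per contributed unit (0.5286) is below 1, so free-riding is indeed the best response regardless of what the others do.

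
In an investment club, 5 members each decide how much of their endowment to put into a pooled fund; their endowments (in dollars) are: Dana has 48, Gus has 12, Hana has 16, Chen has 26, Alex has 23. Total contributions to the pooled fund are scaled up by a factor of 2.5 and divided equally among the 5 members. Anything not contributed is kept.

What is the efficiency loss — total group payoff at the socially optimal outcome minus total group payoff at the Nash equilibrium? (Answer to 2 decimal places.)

187.50 dollars

The private return per contributed unit is 2.5/5 = 0.5000 < 1 for every player regardless of endowment, so the Nash equilibrium is zero contribution and the group total is Σ E_j = 48 + 12 + 16 + 26 + 23 = 125.
Each contributed unit returns 2.500 to the group, so the social optimum is full contribution by everyone: group total = 2.500 × 125 = 312.50.
Efficiency loss = (2.500 − 1) × 125 = 187.50.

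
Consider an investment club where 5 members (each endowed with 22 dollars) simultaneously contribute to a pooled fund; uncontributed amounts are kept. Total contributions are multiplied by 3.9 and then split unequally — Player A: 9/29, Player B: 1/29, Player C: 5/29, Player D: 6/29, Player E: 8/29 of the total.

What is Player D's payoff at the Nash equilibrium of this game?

For player j, contributing a unit is worthwhile iff 3.9 × (j's share) ≥ 1, i.e. iff j's share is at least 0.2564.
The shares above 0.2564 belong to Player A and Player E, contributing 22 each; the remaining 3 contribute 0. Total contributed: 44.
Player D keeps 22 and receives 3.9 × 44 × 6/29 = 35.50 from the pooled fund, for a payoff of 57.50.

57.50 dollars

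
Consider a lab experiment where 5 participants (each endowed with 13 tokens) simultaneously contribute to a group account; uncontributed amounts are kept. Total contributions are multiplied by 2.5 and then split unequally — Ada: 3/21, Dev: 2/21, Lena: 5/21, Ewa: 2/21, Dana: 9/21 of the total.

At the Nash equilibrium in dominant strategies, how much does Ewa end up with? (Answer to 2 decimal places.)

Player j's private return per contributed unit is 2.5 × (j's share). Contributing is weakly dominant for j when that share is at least 1/2.5 = 0.4000, and contributing 0 is dominant otherwise.
Only Dana (9/21) clears that bar, contributing 13; the remaining 4 contribute 0. Total contributed: 13.
Ewa keeps 13 and receives 2.5 × 13 × 2/21 = 3.10 from the group account, for a payoff of 16.10.

16.10 tokens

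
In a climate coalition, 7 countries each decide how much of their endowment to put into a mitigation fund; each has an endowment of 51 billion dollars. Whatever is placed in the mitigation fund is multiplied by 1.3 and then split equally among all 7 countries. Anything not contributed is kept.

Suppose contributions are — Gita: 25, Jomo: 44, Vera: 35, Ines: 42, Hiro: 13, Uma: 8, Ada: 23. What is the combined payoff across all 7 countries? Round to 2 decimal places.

Total contributed: 25 + 44 + 35 + 42 + 13 + 8 + 23 = 190; total kept: 7 × 51 − 190 = 167.
The mitigation fund pays out 1.3 × 190 = 247.00 in aggregate.
Group total = 167 + 247.00 = 414.00.

414.00 billion dollars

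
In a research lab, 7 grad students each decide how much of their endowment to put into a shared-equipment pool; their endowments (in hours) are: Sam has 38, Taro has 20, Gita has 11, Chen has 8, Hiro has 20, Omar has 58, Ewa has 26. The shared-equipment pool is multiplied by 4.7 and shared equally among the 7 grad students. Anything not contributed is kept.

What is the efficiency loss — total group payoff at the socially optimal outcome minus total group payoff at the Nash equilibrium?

The private return per contributed unit is 4.7/7 = 0.6714 < 1 for every player regardless of endowment, so the Nash equilibrium is zero contribution and the group total is Σ E_j = 38 + 20 + 11 + 8 + 20 + 58 + 26 = 181.
Each contributed unit returns 4.700 to the group, so the social optimum is full contribution by everyone: group total = 4.700 × 181 = 850.70.
Efficiency loss = (4.700 − 1) × 181 = 669.70.

669.70 hours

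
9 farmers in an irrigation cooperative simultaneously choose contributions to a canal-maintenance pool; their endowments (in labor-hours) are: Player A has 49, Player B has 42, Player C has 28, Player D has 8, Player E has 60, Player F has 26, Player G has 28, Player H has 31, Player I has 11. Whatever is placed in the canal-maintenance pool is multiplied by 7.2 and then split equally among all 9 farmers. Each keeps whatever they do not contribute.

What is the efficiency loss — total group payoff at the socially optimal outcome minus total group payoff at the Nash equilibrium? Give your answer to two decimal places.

1754.60 labor-hours

The private return per contributed unit is 7.2/9 = 0.8000 < 1 for every player regardless of endowment, so the Nash equilibrium is zero contribution and the group total is Σ E_j = 49 + 42 + 28 + 8 + 60 + 26 + 28 + 31 + 11 = 283.
Each contributed unit returns 7.200 to the group, so the social optimum is full contribution by everyone: group total = 7.200 × 283 = 2037.60.
Efficiency loss = (7.200 − 1) × 283 = 1754.60.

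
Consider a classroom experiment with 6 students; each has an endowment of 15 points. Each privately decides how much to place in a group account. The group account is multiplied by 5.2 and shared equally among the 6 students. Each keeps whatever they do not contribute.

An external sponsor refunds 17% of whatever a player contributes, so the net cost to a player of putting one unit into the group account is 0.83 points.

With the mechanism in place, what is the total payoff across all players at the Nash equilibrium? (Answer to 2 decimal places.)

483.30 points

With the mechanism, a contributed unit returns (5.2/6) / 0.83 = 1.0442 per unit of net cost to the contributor — now above 1 — so contributing fully is weakly dominant for every player.
At the Nash equilibrium everyone contributes 15. Group total payoff = 6 × (15 × 0.17 + 5.2 × 15) = 483.30.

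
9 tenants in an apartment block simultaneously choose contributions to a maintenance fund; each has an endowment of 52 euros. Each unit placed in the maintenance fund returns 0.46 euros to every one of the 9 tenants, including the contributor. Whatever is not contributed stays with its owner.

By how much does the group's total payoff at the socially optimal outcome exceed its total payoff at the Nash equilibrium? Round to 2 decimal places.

1469.52 euros

The private return per contributed unit is 0.46 < 1, so contributing 0 is dominant for every player. At the Nash equilibrium everyone keeps their 52, and the group total is 9 × 52 = 468.
Each contributed unit returns 4.140 to the group as a whole (0.46 to each of 9 players), which exceeds 1, so the social optimum is full contribution: group total = 4.140 × 468 = 1937.52.
Efficiency loss = 1937.52 − 468 = 1469.52.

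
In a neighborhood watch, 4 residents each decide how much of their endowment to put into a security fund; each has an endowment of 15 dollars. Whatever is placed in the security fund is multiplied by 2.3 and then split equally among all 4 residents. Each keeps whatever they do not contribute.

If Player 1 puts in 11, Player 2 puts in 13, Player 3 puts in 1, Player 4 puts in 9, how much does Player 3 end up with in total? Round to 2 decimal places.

33.55 dollars

Total contributed: 11 + 13 + 1 + 9 = 34.
Each receives 2.3 × 34 / 4 = 19.55 from the security fund.
Player 3 keeps 15 − 1 = 14, so Player 3's payoff is 14 + 19.55 = 33.55.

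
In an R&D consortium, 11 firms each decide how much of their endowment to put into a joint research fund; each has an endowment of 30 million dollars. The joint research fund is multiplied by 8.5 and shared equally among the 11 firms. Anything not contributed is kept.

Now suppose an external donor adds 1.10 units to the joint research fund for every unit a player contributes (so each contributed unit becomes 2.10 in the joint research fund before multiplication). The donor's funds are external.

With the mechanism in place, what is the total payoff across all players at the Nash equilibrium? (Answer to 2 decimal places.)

5890.50 million dollars

The effective private return per unit is now 8.5 × 2.10 / 11 = 1.6227 > 1, so every player's dominant strategy flips to full contribution.
So the Nash equilibrium is full contribution by all 11; the group earns 8.5 × 2.10 × 330 = 5890.50.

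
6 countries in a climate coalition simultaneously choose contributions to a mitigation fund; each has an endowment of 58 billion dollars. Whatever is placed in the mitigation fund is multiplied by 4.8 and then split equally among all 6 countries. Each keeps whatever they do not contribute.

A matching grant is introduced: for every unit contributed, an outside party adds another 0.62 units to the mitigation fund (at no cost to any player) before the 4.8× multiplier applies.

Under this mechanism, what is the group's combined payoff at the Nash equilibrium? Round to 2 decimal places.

2706.05 billion dollars

Under the mechanism each unit contributed yields 4.8 × 1.62 / 6 = 1.2960 back to its contributor per unit of net cost, which exceeds 1, making full contribution the dominant choice for everyone.
At the Nash equilibrium everyone contributes 58. Group total payoff = 4.8 × 1.62 × 348 = 2706.05.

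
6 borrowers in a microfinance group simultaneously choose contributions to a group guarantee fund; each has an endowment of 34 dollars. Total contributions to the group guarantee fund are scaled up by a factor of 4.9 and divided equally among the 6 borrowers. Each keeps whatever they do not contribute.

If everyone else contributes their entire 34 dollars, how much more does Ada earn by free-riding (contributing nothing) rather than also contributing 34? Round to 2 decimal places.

Switching from a contribution of 34 to 0 lets Ada keep an extra 34 dollars, but lowers the group guarantee fund by 34, which costs Ada their own share of that drop: 4.9/6 × 34 = 27.77.
Net gain = 34 − 27.77 = 6.23. The private return per contributed unit (0.8167) is below 1, so free-riding is indeed the best response regardless of what the others do.

6.23 dollars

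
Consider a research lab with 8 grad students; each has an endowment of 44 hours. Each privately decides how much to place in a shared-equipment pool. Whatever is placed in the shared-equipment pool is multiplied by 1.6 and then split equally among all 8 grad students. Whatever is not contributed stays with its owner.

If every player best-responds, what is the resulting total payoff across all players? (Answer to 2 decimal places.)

352.00 hours

Each contributed unit returns 1.6/8 = 0.2000 to its contributor — below 1 — so contributing 0 is dominant for every player. At the Nash equilibrium everyone keeps their 44, and the group total is 8 × 44 = 352.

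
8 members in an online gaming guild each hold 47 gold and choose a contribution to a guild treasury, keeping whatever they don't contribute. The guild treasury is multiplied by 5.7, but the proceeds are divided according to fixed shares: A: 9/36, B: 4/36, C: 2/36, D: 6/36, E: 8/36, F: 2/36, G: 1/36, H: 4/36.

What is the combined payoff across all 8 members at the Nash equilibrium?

817.80 gold

A player with share s gets back 5.7·s per unit contributed, so full contribution is dominant for anyone with s > 1/5.7 = 0.1754 and zero contribution is dominant for anyone below.
A and E clear that bar, contributing 47 each; the remaining 6 contribute 0. Total contributed: 94.
The guild treasury pays out 5.7 × 94 = 535.80 in total (split across the unequal shares, but the aggregate is all that matters for the group sum).
The 6 free-riders keep 47 each, adding 282. Group total = 282 + 535.80 = 817.80.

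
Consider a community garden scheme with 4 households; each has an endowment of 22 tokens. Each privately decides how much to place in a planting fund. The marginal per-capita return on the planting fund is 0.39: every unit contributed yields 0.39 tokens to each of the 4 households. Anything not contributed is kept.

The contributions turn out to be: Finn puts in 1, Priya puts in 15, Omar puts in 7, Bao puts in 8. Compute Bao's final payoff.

Total contributed: 1 + 15 + 7 + 8 = 31.
Each receives 0.39 × 31 = 12.09 from the planting fund.
Bao keeps 22 − 8 = 14, so Bao's payoff is 14 + 12.09 = 26.09.

26.09 tokens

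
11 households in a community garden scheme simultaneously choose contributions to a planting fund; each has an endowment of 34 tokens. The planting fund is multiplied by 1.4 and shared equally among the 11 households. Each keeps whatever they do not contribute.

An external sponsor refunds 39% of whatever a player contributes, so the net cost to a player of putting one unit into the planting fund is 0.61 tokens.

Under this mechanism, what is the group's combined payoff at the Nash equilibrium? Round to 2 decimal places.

Even with the mechanism, each unit contributed returns only (1.4/11) / 0.61 = 0.2086 per unit of net cost, so contributing nothing is still dominant.
At the Nash equilibrium no one contributes; group total payoff = 11 × 34 = 374.

374.00 tokens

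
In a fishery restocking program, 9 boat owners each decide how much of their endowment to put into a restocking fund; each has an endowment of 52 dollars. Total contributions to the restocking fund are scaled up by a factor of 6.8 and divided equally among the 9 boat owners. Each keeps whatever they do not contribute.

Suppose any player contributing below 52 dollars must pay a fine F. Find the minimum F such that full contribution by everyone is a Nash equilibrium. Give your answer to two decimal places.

12.71 dollars

Given the others contribute fully, the best deviation is to contribute 0 (any partial contribution still incurs the fine and gives up units whose private return 0.7556 is below 1).
Deviating from 52 to 0 saves 52 dollars but forfeits the deviator's share of the drop in the restocking fund: 6.8/9 × 52 = 39.29.
So the deviation gain is 52 − 39.29 = 12.71, and the fine must be at least 12.71 dollars to wipe it out.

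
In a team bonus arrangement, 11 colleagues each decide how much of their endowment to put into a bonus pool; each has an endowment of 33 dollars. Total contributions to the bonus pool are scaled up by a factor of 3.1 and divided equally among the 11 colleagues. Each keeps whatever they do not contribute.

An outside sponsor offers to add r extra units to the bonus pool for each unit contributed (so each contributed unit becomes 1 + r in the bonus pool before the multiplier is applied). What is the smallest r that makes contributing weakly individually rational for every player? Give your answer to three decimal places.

With matching at rate r, one contributed unit becomes (1 + r) in the bonus pool and returns 3.1 × (1 + r) / 11 to the contributor.
Setting this equal to 1: 1 + r = 11/3.1 = 3.5484.
So the minimum matching rate is r = 3.5484 − 1 = 2.548.

2.548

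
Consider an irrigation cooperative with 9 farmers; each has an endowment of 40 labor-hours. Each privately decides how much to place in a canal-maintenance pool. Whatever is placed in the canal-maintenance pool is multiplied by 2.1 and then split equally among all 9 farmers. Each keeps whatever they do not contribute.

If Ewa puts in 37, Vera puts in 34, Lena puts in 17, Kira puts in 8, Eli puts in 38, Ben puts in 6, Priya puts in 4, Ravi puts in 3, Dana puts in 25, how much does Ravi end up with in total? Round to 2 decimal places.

77.13 labor-hours

Total contributed: 37 + 34 + 17 + 8 + 38 + 6 + 4 + 3 + 25 = 172.
Each receives 2.1 × 172 / 9 = 40.13 from the canal-maintenance pool.
Ravi keeps 40 − 3 = 37, so Ravi's payoff is 37 + 40.13 = 77.13.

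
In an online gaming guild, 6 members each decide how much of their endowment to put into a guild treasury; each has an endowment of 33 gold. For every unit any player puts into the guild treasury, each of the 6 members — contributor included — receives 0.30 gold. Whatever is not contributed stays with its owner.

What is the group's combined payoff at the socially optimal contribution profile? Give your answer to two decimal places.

356.40 gold

Each contributed unit returns 1.800 to the group as a whole (0.30 to each of 6 players), which exceeds 1, so the social optimum is full contribution: group total = 1.800 × 198 = 356.40.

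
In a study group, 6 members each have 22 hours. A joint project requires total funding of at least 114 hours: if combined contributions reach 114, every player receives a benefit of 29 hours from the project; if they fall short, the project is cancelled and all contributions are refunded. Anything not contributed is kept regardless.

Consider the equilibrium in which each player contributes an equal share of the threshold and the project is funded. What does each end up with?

32 hours

Equal share of the threshold: 114/6 = 19.
At this profile no one gains by cutting their contribution: any cut drops the total below 114, the project is cancelled, contributions are refunded, and the deviator ends with 22, which is less than 22 − 19 + 29 = 32. Contributing more than 19 just wastes the excess. So contributing exactly 19 is a best response.
Each player's payoff: 22 − 19 + 29 = 32.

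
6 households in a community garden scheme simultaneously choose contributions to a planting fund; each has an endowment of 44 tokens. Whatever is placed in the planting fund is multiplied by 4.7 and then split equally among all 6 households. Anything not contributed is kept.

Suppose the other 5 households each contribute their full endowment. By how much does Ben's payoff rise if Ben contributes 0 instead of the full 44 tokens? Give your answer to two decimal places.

Switching from a contribution of 44 to 0 lets Ben keep an extra 44 tokens, but lowers the planting fund by 44, which costs Ben their own share of that drop: 4.7/6 × 44 = 34.47.
Net gain = 44 − 34.47 = 9.53. The private return per contributed unit (0.7833) is below 1, so free-riding is indeed the best response regardless of what the others do.

9.53 tokens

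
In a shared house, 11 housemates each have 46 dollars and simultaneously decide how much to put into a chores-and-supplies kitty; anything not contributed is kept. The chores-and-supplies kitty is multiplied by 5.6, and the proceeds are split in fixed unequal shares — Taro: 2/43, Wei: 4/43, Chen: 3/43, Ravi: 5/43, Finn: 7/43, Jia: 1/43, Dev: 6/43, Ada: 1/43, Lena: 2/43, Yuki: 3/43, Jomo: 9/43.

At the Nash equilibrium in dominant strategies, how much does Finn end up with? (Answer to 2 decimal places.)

87.93 dollars

A player with share s gets back 5.6·s per unit contributed, so full contribution is dominant for anyone with s > 1/5.6 = 0.1786 and zero contribution is dominant for anyone below.
Jomo alone (share 9/43) is above the threshold, contributing 46; the remaining 10 contribute 0. Total contributed: 46.
Finn keeps 46 and receives 5.6 × 46 × 7/43 = 41.93 from the chores-and-supplies kitty, for a payoff of 87.93.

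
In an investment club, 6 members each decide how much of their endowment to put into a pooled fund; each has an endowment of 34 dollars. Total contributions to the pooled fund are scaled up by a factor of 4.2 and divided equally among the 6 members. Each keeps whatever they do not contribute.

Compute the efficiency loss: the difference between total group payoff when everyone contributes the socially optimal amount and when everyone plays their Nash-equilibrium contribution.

652.80 dollars

Each contributed unit returns 4.2/6 = 0.7000 to its contributor — below 1 — so contributing 0 is dominant for every player. At the Nash equilibrium everyone keeps their 34, and the group total is 6 × 34 = 204.
Each contributed unit returns 4.200 to the group as a whole (0.7000 to each of 6 players), which exceeds 1, so the social optimum is full contribution: group total = 4.200 × 204 = 856.80.
Efficiency loss = 856.80 − 204 = 652.80.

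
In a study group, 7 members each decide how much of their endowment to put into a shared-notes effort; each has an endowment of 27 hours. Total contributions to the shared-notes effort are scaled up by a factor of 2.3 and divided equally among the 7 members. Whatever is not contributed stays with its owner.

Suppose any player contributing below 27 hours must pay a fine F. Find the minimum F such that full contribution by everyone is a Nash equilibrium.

Given the others contribute fully, the best deviation is to contribute 0 (any partial contribution still incurs the fine and gives up units whose private return 0.3286 is below 1).
Deviating from 27 to 0 saves 27 hours but forfeits the deviator's share of the drop in the shared-notes effort: 2.3/7 × 27 = 8.87.
So the deviation gain is 27 − 8.87 = 18.13, and the fine must be at least 18.13 hours to wipe it out.

18.13 hours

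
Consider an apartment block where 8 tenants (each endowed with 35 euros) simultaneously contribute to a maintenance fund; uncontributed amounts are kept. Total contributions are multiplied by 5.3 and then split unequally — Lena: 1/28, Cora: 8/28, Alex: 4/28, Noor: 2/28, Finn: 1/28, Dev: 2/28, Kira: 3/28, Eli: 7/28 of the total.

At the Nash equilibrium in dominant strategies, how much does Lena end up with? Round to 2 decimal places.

A player with share s gets back 5.3·s per unit contributed, so full contribution is dominant for anyone with s > 1/5.3 = 0.1887 and zero contribution is dominant for anyone below.
The shares above 0.1887 belong to Cora and Eli, contributing 35 each; the remaining 6 contribute 0. Total contributed: 70.
Lena keeps 35 and receives 5.3 × 70 × 1/28 = 13.25 from the maintenance fund, for a payoff of 48.25.

48.25 euros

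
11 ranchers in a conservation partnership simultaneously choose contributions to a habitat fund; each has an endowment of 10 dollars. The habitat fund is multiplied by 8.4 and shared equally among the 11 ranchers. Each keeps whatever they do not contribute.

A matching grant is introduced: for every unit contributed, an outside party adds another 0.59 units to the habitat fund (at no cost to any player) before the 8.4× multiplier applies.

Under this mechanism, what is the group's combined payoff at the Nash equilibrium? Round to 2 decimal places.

1469.16 dollars

With the mechanism, a contributed unit returns 8.4 × 1.59 / 11 = 1.2142 per unit of net cost to the contributor — now above 1 — so contributing fully is weakly dominant for every player.
So the Nash equilibrium is full contribution by all 11; the group earns 8.4 × 1.59 × 110 = 1469.16.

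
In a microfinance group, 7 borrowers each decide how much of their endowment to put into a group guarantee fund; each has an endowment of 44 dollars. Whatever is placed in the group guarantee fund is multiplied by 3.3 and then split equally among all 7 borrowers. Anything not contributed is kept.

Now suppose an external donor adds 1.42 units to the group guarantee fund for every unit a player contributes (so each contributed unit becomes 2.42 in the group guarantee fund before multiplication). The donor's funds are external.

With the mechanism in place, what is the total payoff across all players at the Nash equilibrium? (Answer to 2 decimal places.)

2459.69 dollars

The effective private return per unit is now 3.3 × 2.42 / 7 = 1.1409 > 1, so every player's dominant strategy flips to full contribution.
So the Nash equilibrium is full contribution by all 7; the group earns 3.3 × 2.42 × 308 = 2459.69.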